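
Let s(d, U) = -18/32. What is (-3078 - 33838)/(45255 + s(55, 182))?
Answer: -590656/724071 ≈ -0.81574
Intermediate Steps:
s(d, U) = -9/16 (s(d, U) = -18*1/32 = -9/16)
(-3078 - 33838)/(45255 + s(55, 182)) = (-3078 - 33838)/(45255 - 9/16) = -36916/724071/16 = -36916*16/724071 = -590656/724071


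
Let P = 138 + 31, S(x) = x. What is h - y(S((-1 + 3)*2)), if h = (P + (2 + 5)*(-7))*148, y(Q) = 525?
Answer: 17235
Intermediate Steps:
P = 169
h = 17760 (h = (169 + (2 + 5)*(-7))*148 = (169 + 7*(-7))*148 = (169 - 49)*148 = 120*148 = 17760)
h - y(S((-1 + 3)*2)) = 17760 - 1*525 = 17760 - 525 = 17235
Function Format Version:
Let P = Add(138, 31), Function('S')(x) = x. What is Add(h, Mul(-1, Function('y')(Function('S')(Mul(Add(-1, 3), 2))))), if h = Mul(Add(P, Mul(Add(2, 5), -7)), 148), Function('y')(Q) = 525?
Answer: 17235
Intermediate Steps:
P = 169
h = 17760 (h = Mul(Add(169, Mul(Add(2, 5), -7)), 148) = Mul(Add(169, Mul(7, -7)), 148) = Mul(Add(169, -49), 148) = Mul(120, 148) = 17760)
Add(h, Mul(-1, Function('y')(Function('S')(Mul(Add(-1, 3), 2))))) = Add(17760, Mul(-1, 525)) = Add(17760, -525) = 17235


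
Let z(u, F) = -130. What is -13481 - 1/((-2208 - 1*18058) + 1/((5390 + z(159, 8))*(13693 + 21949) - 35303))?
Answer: -51210164104799584/3798691810121 ≈ -13481.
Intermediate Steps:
-13481 - 1/((-2208 - 1*18058) + 1/((5390 + z(159, 8))*(13693 + 21949) - 35303)) = -13481 - 1/((-2208 - 1*18058) + 1/((5390 - 130)*(13693 + 21949) - 35303)) = -13481 - 1/((-2208 - 18058) + 1/(5260*35642 - 35303)) = -13481 - 1/(-20266 + 1/(187476920 - 35303)) = -13481 - 1/(-20266 + 1/187441617) = -13481 - 1/(-3798691810121/187441617) = -13481 - 1*(-187441617/3798691810121) = -13481 + 187441617/3798691810121 = -51210164104799584/3798691810121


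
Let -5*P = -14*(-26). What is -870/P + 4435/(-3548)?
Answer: 3895/364 ≈ 10.701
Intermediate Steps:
P = -364/5 (P = -(-14)*(-26)/5 = -⅕*364 = -364/5 ≈ -72.800)
-870/P + 4435/(-3548) = -870/(-364/5) + 4435/(-3548) = -870*(-5/364) + 4435*(-1/3548) = 2175/182 - 5/4 = 3895/364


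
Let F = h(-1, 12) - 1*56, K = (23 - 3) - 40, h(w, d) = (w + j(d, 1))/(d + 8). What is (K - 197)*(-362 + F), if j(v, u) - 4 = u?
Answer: 453313/5 ≈ 90663.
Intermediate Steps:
j(v, u) = 4 + u
h(w, d) = (5 + w)/(8 + d) (h(w, d) = (w + (4 + 1))/(d + 8) = (w + 5)/(8 + d) = (5 + w)/(8 + d))
K = -20 (K = 20 - 40 = -20)
F = -279/5 (F = (5 - 1)/(8 + 12) - 1*56 = 4/20 - 56 = (1/20)*4 - 56 = 1/5 - 56 = -279/5 ≈ -55.800)
(K - 197)*(-362 + F) = (-20 - 197)*(-362 - 279/5) = -217*(-2089/5) = 453313/5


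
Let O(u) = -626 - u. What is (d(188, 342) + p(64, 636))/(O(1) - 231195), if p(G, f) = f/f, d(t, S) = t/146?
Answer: -167/16923006 ≈ -9.8682e-6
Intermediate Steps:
d(t, S) = t/146 (d(t, S) = t*(1/146) = t/146)
p(G, f) = 1
(d(188, 342) + p(64, 636))/(O(1) - 231195) = ((1/146)*188 + 1)/((-626 - 1*1) - 231195) = (94/73 + 1)/((-626 - 1) - 231195) = 167/(73*(-627 - 231195)) = (167/73)/(-231822) = (167/73)*(-1/231822) = -167/16923006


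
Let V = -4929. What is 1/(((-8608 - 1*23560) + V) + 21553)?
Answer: -1/15544 ≈ -6.4334e-5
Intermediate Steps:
1/(((-8608 - 1*23560) + V) + 21553) = 1/(((-8608 - 1*23560) - 4929) + 21553) = 1/(((-8608 - 23560) - 4929) + 21553) = 1/((-32168 - 4929) + 21553) = 1/(-37097 + 21553) = 1/(-15544) = -1/15544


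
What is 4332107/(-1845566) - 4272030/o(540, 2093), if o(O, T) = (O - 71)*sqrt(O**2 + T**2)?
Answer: -4332107/1845566 - 610290*sqrt(4672249)/313040683 ≈ -6.5613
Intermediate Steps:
o(O, T) = sqrt(O**2 + T**2)*(-71 + O) (o(O, T) = (-71 + O)*sqrt(O**2 + T**2) = sqrt(O**2 + T**2)*(-71 + O))
4332107/(-1845566) - 4272030/o(540, 2093) = 4332107/(-1845566) - 4272030*1/((-71 + 540)*sqrt(540**2 + 2093**2)) = 4332107*(-1/1845566) - 4272030*1/(469*sqrt(291600 + 4380649)) = -4332107/1845566 - 4272030*sqrt(4672249)/2191284781 = -4332107/1845566 - 610290*sqrt(4672249)/313040683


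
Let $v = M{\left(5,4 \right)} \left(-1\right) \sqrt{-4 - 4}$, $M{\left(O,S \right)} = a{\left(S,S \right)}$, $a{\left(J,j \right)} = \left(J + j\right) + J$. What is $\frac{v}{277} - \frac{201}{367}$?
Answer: $- \frac{201}{367} - \frac{24 i \sqrt{2}}{277} \approx -0.54768 - 0.12253 i$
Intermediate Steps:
$a{\left(J,j \right)} = j + 2 J$
$M{\left(O,S \right)} = 3 S$ ($M{\left(O,S \right)} = S + 2 S = 3 S$)
$v = - 24 i \sqrt{2}$ ($v = 3 \cdot 4 \left(-1\right) \sqrt{-4 - 4} = 12 \left(-1\right) \sqrt{-8} = - 12 \cdot 2 i \sqrt{2} = - 24 i \sqrt{2} \approx - 33.941 i$)
$\frac{v}{277} - \frac{201}{367} = \frac{\left(-24\right) i \sqrt{2}}{277} - \frac{201}{367} = - 24 i \sqrt{2} \cdot \frac{1}{277} - \frac{201}{367} = - \frac{24 i \sqrt{2}}{277} - \frac{201}{367} = - \frac{201}{367} - \frac{24 i \sqrt{2}}{277}$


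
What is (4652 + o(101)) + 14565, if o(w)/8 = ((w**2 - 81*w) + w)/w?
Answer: 19385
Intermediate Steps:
o(w) = 8*(w**2 - 80*w)/w (o(w) = 8*(((w**2 - 81*w) + w)/w) = 8*((w**2 - 80*w)/w) = 8*(w**2 - 80*w)/w)
(4652 + o(101)) + 14565 = (4652 + (-640 + 8*101)) + 14565 = (4652 + (-640 + 808)) + 14565 = (4652 + 168) + 14565 = 4820 + 14565 = 19385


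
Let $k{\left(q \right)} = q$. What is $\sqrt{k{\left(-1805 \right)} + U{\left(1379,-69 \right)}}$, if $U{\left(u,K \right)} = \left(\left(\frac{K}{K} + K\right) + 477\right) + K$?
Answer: $i \sqrt{1465} \approx 38.275 i$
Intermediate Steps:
$U{\left(u,K \right)} = 478 + 2 K$ ($U{\left(u,K \right)} = \left(\left(1 + K\right) + 477\right) + K = \left(478 + K\right) + K = 478 + 2 K$)
$\sqrt{k{\left(-1805 \right)} + U{\left(1379,-69 \right)}} = \sqrt{-1805 + \left(478 + 2 \left(-69\right)\right)} = \sqrt{-1805 + \left(478 - 138\right)} = \sqrt{-1805 + 340} = \sqrt{-1465} = i \sqrt{1465}$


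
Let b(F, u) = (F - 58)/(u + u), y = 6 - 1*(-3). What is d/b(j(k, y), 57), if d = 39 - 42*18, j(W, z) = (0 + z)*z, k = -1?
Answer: -81738/23 ≈ -3553.8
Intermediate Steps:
y = 9 (y = 6 + 3 = 9)
j(W, z) = z**2 (j(W, z) = z*z = z**2)
b(F, u) = (-58 + F)/(2*u) (b(F, u) = (-58 + F)/((2*u)) = (-58 + F)*(1/(2*u)) = (-58 + F)/(2*u))
d = -717 (d = 39 - 756 = -717)
d/b(j(k, y), 57) = -717*114/(-58 + 9**2) = -717*114/(-58 + 81) = -717/((1/2)*(1/57)*23) = -717/23/114 = -717*114/23 = -81738/23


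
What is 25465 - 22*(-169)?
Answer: 29183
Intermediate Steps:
25465 - 22*(-169) = 25465 + 3718 = 29183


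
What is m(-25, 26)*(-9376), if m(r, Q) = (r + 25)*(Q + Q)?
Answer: 0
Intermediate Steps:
m(r, Q) = 2*Q*(25 + r) (m(r, Q) = (25 + r)*(2*Q) = 2*Q*(25 + r))
m(-25, 26)*(-9376) = (2*26*(25 - 25))*(-9376) = (2*26*0)*(-9376) = 0*(-9376) = 0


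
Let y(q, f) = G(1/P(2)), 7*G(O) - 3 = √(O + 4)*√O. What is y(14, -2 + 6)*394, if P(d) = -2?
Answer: 1182/7 + 197*I*√7/7 ≈ 168.86 + 74.459*I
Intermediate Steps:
G(O) = 3/7 + √O*√(4 + O)/7 (G(O) = 3/7 + (√(O + 4)*√O)/7 = 3/7 + (√(4 + O)*√O)/7 = 3/7 + (√O*√(4 + O))/7 = 3/7 + √O*√(4 + O)/7)
y(q, f) = 3/7 + I*√7/14 (y(q, f) = 3/7 + √(1/(-2))*√(4 + 1/(-2))/7 = 3/7 + √(-½)*√(4 - ½)/7 = 3/7 + (I*√2/2)*√(7/2)/7 = 3/7 + (I*√2/2)*(√14/2)/7 = 3/7 + I*√7/14)
y(14, -2 + 6)*394 = (3/7 + I*√7/14)*394 = 1182/7 + 197*I*√7/7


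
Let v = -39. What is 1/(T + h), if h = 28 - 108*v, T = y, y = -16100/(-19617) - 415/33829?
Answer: 663623493/2814300116165 ≈ 0.00023580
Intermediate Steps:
y = 536505845/663623493 (y = -16100*(-1/19617) - 415*1/33829 = 16100/19617 - 415/33829 = 536505845/663623493 ≈ 0.80845)
T = 536505845/663623493 ≈ 0.80845
h = 4240 (h = 28 - 108*(-39) = 28 + 4212 = 4240)
1/(T + h) = 1/(536505845/663623493 + 4240) = 1/(2814300116165/663623493) = 663623493/2814300116165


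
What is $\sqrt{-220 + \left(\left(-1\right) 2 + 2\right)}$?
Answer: $2 i \sqrt{55} \approx 14.832 i$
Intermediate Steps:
$\sqrt{-220 + \left(\left(-1\right) 2 + 2\right)} = \sqrt{-220 + \left(-2 + 2\right)} = \sqrt{-220 + 0} = \sqrt{-220} = 2 i \sqrt{55}$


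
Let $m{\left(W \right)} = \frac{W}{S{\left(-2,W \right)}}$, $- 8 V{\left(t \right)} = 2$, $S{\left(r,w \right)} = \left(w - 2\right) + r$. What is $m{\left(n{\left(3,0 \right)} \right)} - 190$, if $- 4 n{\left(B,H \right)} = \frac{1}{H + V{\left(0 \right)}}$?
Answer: $- \frac{571}{3} \approx -190.33$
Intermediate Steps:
$S{\left(r,w \right)} = -2 + r + w$ ($S{\left(r,w \right)} = \left(-2 + w\right) + r = -2 + r + w$)
$V{\left(t \right)} = - \frac{1}{4}$ ($V{\left(t \right)} = \left(- \frac{1}{8}\right) 2 = - \frac{1}{4}$)
$n{\left(B,H \right)} = - \frac{1}{4 \left(- \frac{1}{4} + H\right)}$ ($n{\left(B,H \right)} = - \frac{1}{4 \left(H - \frac{1}{4}\right)} = - \frac{1}{4 \left(- \frac{1}{4} + H\right)}$)
$m{\left(W \right)} = \frac{W}{-4 + W}$ ($m{\left(W \right)} = \frac{W}{-2 - 2 + W} = \frac{W}{-4 + W}$)
$m{\left(n{\left(3,0 \right)} \right)} - 190 = \frac{\left(-1\right) \frac{1}{-1 + 4 \cdot 0}}{-4 - \frac{1}{-1 + 4 \cdot 0}} - 190 = \frac{\left(-1\right) \frac{1}{-1 + 0}}{-4 - \frac{1}{-1 + 0}} - 190 = \frac{\left(-1\right) \frac{1}{-1}}{-4 - \frac{1}{-1}} - 190 = \frac{\left(-1\right) \left(-1\right)}{-4 - -1} - 190 = 1 \frac{1}{-4 + 1} - 190 = 1 \frac{1}{-3} - 190 = 1 \left(- \frac{1}{3}\right) - 190 = - \frac{1}{3} - 190 = - \frac{571}{3}$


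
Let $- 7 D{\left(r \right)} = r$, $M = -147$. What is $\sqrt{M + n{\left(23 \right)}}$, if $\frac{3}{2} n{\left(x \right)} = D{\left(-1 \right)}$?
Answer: $\frac{i \sqrt{64785}}{21} \approx 12.12 i$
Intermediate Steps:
$D{\left(r \right)} = - \frac{r}{7}$
$n{\left(x \right)} = \frac{2}{21}$ ($n{\left(x \right)} = \frac{2 \left(\left(- \frac{1}{7}\right) \left(-1\right)\right)}{3} = \frac{2}{3} \cdot \frac{1}{7} = \frac{2}{21}$)
$\sqrt{M + n{\left(23 \right)}} = \sqrt{-147 + \frac{2}{21}} = \sqrt{- \frac{3085}{21}} = \frac{i \sqrt{64785}}{21}$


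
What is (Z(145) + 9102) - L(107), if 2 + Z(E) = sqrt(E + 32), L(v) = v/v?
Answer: 9099 + sqrt(177) ≈ 9112.3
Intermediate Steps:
L(v) = 1
Z(E) = -2 + sqrt(32 + E) (Z(E) = -2 + sqrt(E + 32) = -2 + sqrt(32 + E))
(Z(145) + 9102) - L(107) = ((-2 + sqrt(32 + 145)) + 9102) - 1*1 = ((-2 + sqrt(177)) + 9102) - 1 = (9100 + sqrt(177)) - 1 = 9099 + sqrt(177)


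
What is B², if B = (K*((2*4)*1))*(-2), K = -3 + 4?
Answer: 256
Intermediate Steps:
K = 1
B = -16 (B = (1*((2*4)*1))*(-2) = (1*(8*1))*(-2) = (1*8)*(-2) = 8*(-2) = -16)
B² = (-16)² = 256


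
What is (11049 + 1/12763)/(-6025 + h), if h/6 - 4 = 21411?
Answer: 20145484/223288685 ≈ 0.090222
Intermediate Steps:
h = 128490 (h = 24 + 6*21411 = 24 + 128466 = 128490)
(11049 + 1/12763)/(-6025 + h) = (11049 + 1/12763)/(-6025 + 128490) = (11049 + 1/12763)/122465 = (141018388/12763)*(1/122465) = 20145484/223288685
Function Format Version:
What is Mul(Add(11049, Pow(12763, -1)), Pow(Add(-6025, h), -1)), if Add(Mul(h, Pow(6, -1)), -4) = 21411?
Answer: Rational(20145484, 223288685) ≈ 0.090222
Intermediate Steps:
h = 128490 (h = Add(24, Mul(6, 21411)) = Add(24, 128466) = 128490)
Mul(Add(11049, Pow(12763, -1)), Pow(Add(-6025, h), -1)) = Mul(Add(11049, Pow(12763, -1)), Pow(Add(-6025, 128490), -1)) = Mul(Add(11049, Rational(1, 12763)), Pow(122465, -1)) = Mul(Rational(141018388, 12763), Rational(1, 122465)) = Rational(20145484, 223288685)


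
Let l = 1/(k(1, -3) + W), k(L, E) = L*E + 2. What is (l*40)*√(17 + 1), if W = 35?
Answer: 60*√2/17 ≈ 4.9913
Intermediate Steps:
k(L, E) = 2 + E*L (k(L, E) = E*L + 2 = 2 + E*L)
l = 1/34 (l = 1/((2 - 3*1) + 35) = 1/((2 - 3) + 35) = 1/(-1 + 35) = 1/34 ≈ 0.029412)
(l*40)*√(17 + 1) = ((1/34)*40)*√(17 + 1) = 20*√18/17 = 20*(3*√2)/17 = 60*√2/17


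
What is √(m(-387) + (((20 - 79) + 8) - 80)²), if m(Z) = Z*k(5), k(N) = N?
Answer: √15226 ≈ 123.39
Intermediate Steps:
m(Z) = 5*Z (m(Z) = Z*5 = 5*Z)
√(m(-387) + (((20 - 79) + 8) - 80)²) = √(5*(-387) + (((20 - 79) + 8) - 80)²) = √(-1935 + ((-59 + 8) - 80)²) = √(-1935 + (-51 - 80)²) = √(-1935 + (-131)²) = √(-1935 + 17161) = √15226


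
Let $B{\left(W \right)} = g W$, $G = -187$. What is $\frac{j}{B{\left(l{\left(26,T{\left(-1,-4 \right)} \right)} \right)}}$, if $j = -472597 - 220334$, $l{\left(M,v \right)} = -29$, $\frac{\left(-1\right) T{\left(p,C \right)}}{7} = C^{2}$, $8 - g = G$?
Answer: $\frac{230977}{1885} \approx 122.53$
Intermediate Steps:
$g = 195$ ($g = 8 - -187 = 8 + 187 = 195$)
$T{\left(p,C \right)} = - 7 C^{2}$
$B{\left(W \right)} = 195 W$
$j = -692931$
$\frac{j}{B{\left(l{\left(26,T{\left(-1,-4 \right)} \right)} \right)}} = - \frac{692931}{195 \left(-29\right)} = - \frac{692931}{-5655} = \left(-692931\right) \left(- \frac{1}{5655}\right) = \frac{230977}{1885}$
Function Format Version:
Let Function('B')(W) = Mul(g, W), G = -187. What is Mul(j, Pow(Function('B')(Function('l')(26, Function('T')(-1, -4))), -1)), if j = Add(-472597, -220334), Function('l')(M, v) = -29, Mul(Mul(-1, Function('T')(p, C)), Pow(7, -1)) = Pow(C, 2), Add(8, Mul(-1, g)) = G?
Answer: Rational(230977, 1885) ≈ 122.53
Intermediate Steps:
g = 195 (g = Add(8, Mul(-1, -187)) = Add(8, 187) = 195)
Function('T')(p, C) = Mul(-7, Pow(C, 2))
Function('B')(W) = Mul(195, W)
j = -692931
Mul(j, Pow(Function('B')(Function('l')(26, Function('T')(-1, -4))), -1)) = Mul(-692931, Pow(Mul(195, -29), -1)) = Mul(-692931, Pow(-5655, -1)) = Mul(-692931, Rational(-1, 5655)) = Rational(230977, 1885)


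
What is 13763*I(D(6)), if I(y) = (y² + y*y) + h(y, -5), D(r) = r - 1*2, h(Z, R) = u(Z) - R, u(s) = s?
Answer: 564283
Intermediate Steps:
h(Z, R) = Z - R
D(r) = -2 + r (D(r) = r - 2 = -2 + r)
I(y) = 5 + y + 2*y² (I(y) = (y² + y*y) + (y - 1*(-5)) = (y² + y²) + (y + 5) = 2*y² + (5 + y) = 5 + y + 2*y²)
13763*I(D(6)) = 13763*(5 + (-2 + 6) + 2*(-2 + 6)²) = 13763*(5 + 4 + 2*4²) = 13763*(5 + 4 + 2*16) = 13763*(5 + 4 + 32) = 13763*41 = 564283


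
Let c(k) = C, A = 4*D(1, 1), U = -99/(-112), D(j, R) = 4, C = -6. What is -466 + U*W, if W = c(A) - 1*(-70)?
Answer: -2866/7 ≈ -409.43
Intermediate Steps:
U = 99/112 (U = -99*(-1/112) = 99/112 ≈ 0.88393)
A = 16 (A = 4*4 = 16)
c(k) = -6
W = 64 (W = -6 - 1*(-70) = -6 + 70 = 64)
-466 + U*W = -466 + (99/112)*64 = -466 + 396/7 = -2866/7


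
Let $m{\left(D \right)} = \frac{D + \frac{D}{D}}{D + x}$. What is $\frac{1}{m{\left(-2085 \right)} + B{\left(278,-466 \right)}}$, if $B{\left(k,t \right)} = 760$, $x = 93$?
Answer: $\frac{498}{379001} \approx 0.001314$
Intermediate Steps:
$m{\left(D \right)} = \frac{1 + D}{93 + D}$ ($m{\left(D \right)} = \frac{D + \frac{D}{D}}{D + 93} = \frac{D + 1}{93 + D} = \frac{1 + D}{93 + D}$)
$\frac{1}{m{\left(-2085 \right)} + B{\left(278,-466 \right)}} = \frac{1}{\frac{1 - 2085}{93 - 2085} + 760} = \frac{1}{\frac{1}{-1992} \left(-2084\right) + 760} = \frac{1}{\left(- \frac{1}{1992}\right) \left(-2084\right) + 760} = \frac{1}{\frac{521}{498} + 760} = \frac{1}{\frac{379001}{498}} = \frac{498}{379001}$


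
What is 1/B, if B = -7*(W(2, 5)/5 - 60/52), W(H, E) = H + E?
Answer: -65/112 ≈ -0.58036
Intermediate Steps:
W(H, E) = E + H
B = -112/65 (B = -7*((5 + 2)/5 - 60/52) = -7*(7*(⅕) - 60*1/52) = -7*(7/5 - 15/13) = -7*16/65 = -112/65 ≈ -1.7231)
1/B = 1/(-112/65) = -65/112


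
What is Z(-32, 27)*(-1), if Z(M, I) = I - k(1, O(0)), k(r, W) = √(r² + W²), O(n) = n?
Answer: -26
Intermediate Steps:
k(r, W) = √(W² + r²)
Z(M, I) = -1 + I (Z(M, I) = I - √(0² + 1²) = I - √(0 + 1) = I - √1 = I - 1*1 = I - 1 = -1 + I)
Z(-32, 27)*(-1) = (-1 + 27)*(-1) = 26*(-1) = -26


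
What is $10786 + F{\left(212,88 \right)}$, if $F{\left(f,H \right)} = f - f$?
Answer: $10786$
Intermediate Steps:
$F{\left(f,H \right)} = 0$
$10786 + F{\left(212,88 \right)} = 10786 + 0 = 10786$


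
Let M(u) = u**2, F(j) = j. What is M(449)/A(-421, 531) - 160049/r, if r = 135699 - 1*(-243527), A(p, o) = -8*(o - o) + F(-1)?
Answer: -76452500875/379226 ≈ -2.0160e+5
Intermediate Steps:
A(p, o) = -1 (A(p, o) = -8*(o - o) - 1 = -8*0 - 1 = 0 - 1 = -1)
r = 379226 (r = 135699 + 243527 = 379226)
M(449)/A(-421, 531) - 160049/r = 449**2/(-1) - 160049/379226 = 201601*(-1) - 160049*1/379226 = -201601 - 160049/379226 = -76452500875/379226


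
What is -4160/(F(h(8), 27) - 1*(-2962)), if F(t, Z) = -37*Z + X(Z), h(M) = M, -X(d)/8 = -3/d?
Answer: -7488/3535 ≈ -2.1182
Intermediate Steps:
X(d) = 24/d (X(d) = -(-24)/d = 24/d)
F(t, Z) = -37*Z + 24/Z
-4160/(F(h(8), 27) - 1*(-2962)) = -4160/((-37*27 + 24/27) - 1*(-2962)) = -4160/((-999 + 24*(1/27)) + 2962) = -4160/((-999 + 8/9) + 2962) = -4160/(-8983/9 + 2962) = -4160/17675/9 = -4160*9/17675 = -7488/3535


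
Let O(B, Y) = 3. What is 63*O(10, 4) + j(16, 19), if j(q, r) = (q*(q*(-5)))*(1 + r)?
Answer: -25411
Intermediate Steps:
j(q, r) = -5*q²*(1 + r) (j(q, r) = (q*(-5*q))*(1 + r) = (-5*q²)*(1 + r) = -5*q²*(1 + r))
63*O(10, 4) + j(16, 19) = 63*3 + 5*16²*(-1 - 1*19) = 189 + 5*256*(-1 - 19) = 189 + 5*256*(-20) = 189 - 25600 = -25411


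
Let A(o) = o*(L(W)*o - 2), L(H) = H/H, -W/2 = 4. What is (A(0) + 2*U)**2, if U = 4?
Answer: 64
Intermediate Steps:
W = -8 (W = -2*4 = -8)
L(H) = 1
A(o) = o*(-2 + o) (A(o) = o*(1*o - 2) = o*(o - 2) = o*(-2 + o))
(A(0) + 2*U)**2 = (0*(-2 + 0) + 2*4)**2 = (0*(-2) + 8)**2 = (0 + 8)**2 = 8**2 = 64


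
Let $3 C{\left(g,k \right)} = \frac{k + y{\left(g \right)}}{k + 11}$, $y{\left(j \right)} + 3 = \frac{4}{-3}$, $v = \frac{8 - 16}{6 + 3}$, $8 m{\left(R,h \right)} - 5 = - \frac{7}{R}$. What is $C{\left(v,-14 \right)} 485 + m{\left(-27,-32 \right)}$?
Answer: $\frac{106771}{108} \approx 988.62$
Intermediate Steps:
$m{\left(R,h \right)} = \frac{5}{8} - \frac{7}{8 R}$ ($m{\left(R,h \right)} = \frac{5}{8} + \frac{\left(-7\right) \frac{1}{R}}{8} = \frac{5}{8} - \frac{7}{8 R}$)
$v = - \frac{8}{9} \approx -0.88889$
$y{\left(j \right)} = - \frac{13}{3}$ ($y{\left(j \right)} = -3 + \frac{4}{-3} = -3 + 4 \left(- \frac{1}{3}\right) = -3 - \frac{4}{3} = - \frac{13}{3}$)
$C{\left(g,k \right)} = \frac{- \frac{13}{3} + k}{3 \left(11 + k\right)}$ ($C{\left(g,k \right)} = \frac{\left(k - \frac{13}{3}\right) \frac{1}{k + 11}}{3} = \frac{\left(- \frac{13}{3} + k\right) \frac{1}{11 + k}}{3} = \frac{\frac{1}{11 + k} \left(- \frac{13}{3} + k\right)}{3} = \frac{- \frac{13}{3} + k}{3 \left(11 + k\right)}$)
$C{\left(v,-14 \right)} 485 + m{\left(-27,-32 \right)} = \frac{-13 + 3 \left(-14\right)}{9 \left(11 - 14\right)} 485 + \frac{-7 + 5 \left(-27\right)}{8 \left(-27\right)} = \frac{-13 - 42}{9 \left(-3\right)} 485 + \frac{1}{8} \left(- \frac{1}{27}\right) \left(-7 - 135\right) = \frac{1}{9} \left(- \frac{1}{3}\right) \left(-55\right) 485 + \frac{1}{8} \left(- \frac{1}{27}\right) \left(-142\right) = \frac{55}{27} \cdot 485 + \frac{71}{108} = \frac{26675}{27} + \frac{71}{108} = \frac{106771}{108}$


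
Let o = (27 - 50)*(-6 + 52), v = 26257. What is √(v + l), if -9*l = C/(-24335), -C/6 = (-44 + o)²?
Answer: √139765406138385/73005 ≈ 161.94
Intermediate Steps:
o = -1058 (o = -23*46 = -1058)
C = -7286424 (C = -6*(-44 - 1058)² = -6*(-1102)² = -6*1214404 = -7286424)
l = -2428808/73005 (l = -(-2428808)/(3*(-24335)) = -(-2428808)*(-1)/(3*24335) = -⅑*7286424/24335 = -2428808/73005 ≈ -33.269)
√(v + l) = √(26257 - 2428808/73005) = √(1914463477/73005) = √139765406138385/73005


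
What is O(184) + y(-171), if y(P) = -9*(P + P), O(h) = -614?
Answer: 2464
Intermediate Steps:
y(P) = -18*P
O(184) + y(-171) = -614 - 18*(-171) = -614 + 3078 = 2464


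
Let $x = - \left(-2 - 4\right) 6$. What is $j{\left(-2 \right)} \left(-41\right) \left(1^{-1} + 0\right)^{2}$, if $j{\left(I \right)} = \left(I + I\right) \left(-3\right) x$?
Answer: $-17712$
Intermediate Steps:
$x = 36$ ($x = - \left(-6\right) 6 = \left(-1\right) \left(-36\right) = 36$)
$j{\left(I \right)} = - 216 I$ ($j{\left(I \right)} = \left(I + I\right) \left(-3\right) 36 = 2 I \left(-3\right) 36 = - 6 I 36 = - 216 I$)
$j{\left(-2 \right)} \left(-41\right) \left(1^{-1} + 0\right)^{2} = \left(-216\right) \left(-2\right) \left(-41\right) \left(1^{-1} + 0\right)^{2} = 432 \left(-41\right) \left(1 + 0\right)^{2} = - 17712 \cdot 1^{2} = \left(-17712\right) 1 = -17712$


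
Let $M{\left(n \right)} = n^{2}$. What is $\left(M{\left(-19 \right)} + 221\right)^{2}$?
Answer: $338724$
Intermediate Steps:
$\left(M{\left(-19 \right)} + 221\right)^{2} = \left(\left(-19\right)^{2} + 221\right)^{2} = \left(361 + 221\right)^{2} = 582^{2} = 338724$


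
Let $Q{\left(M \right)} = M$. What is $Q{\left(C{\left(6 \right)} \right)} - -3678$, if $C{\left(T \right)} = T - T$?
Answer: $3678$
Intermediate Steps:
$C{\left(T \right)} = 0$
$Q{\left(C{\left(6 \right)} \right)} - -3678 = 0 - -3678 = 0 + 3678 = 3678$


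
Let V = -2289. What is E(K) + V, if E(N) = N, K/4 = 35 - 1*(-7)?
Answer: -2121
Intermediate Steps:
K = 168 (K = 4*(35 - 1*(-7)) = 4*(35 + 7) = 4*42 = 168)
E(K) + V = 168 - 2289 = -2121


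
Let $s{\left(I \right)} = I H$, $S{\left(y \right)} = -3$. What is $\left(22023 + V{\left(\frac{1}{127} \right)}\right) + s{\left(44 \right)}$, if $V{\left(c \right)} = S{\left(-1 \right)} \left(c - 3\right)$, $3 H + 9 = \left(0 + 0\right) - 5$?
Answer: $\frac{8315951}{381} \approx 21827.0$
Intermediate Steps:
$H = - \frac{14}{3}$ ($H = -3 + \frac{\left(0 + 0\right) - 5}{3} = -3 + \frac{0 - 5}{3} = -3 + \frac{1}{3} \left(-5\right) = -3 - \frac{5}{3} = - \frac{14}{3} \approx -4.6667$)
$V{\left(c \right)} = 9 - 3 c$ ($V{\left(c \right)} = - 3 \left(c - 3\right) = - 3 \left(-3 + c\right) = 9 - 3 c$)
$s{\left(I \right)} = - \frac{14 I}{3}$ ($s{\left(I \right)} = I \left(- \frac{14}{3}\right) = - \frac{14 I}{3}$)
$\left(22023 + V{\left(\frac{1}{127} \right)}\right) + s{\left(44 \right)} = \left(22023 + \left(9 - \frac{3}{127}\right)\right) - \frac{616}{3} = \left(22023 + \frac{1140}{127}\right) - \frac{616}{3} = \frac{2798061}{127} - \frac{616}{3} = \frac{8315951}{381}$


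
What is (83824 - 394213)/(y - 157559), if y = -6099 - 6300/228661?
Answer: 70973859129/37422208238 ≈ 1.8966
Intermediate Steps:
y = -1394609739/228661 (y = -6099 - 6300/228661 = -1394609739/228661 ≈ -6099.0)
(83824 - 394213)/(y - 157559) = (83824 - 394213)/(-1394609739/228661 - 157559) = -310389/(-37422208238/228661) = -310389*(-228661/37422208238) = 70973859129/37422208238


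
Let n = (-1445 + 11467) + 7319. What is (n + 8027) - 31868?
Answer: -6500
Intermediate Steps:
n = 17341 (n = 10022 + 7319 = 17341)
(n + 8027) - 31868 = (17341 + 8027) - 31868 = 25368 - 31868 = -6500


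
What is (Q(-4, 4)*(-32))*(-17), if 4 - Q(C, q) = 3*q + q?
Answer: -6528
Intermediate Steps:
Q(C, q) = 4 - 4*q (Q(C, q) = 4 - (3*q + q) = 4 - 4*q)
(Q(-4, 4)*(-32))*(-17) = ((4 - 4*4)*(-32))*(-17) = ((4 - 16)*(-32))*(-17) = -12*(-32)*(-17) = 384*(-17) = -6528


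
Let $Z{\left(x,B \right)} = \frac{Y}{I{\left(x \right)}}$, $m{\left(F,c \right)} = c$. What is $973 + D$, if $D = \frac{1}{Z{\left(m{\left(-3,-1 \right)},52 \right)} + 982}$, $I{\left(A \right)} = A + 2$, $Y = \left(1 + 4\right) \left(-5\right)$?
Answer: $\frac{931162}{957} \approx 973.0$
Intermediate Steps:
$Y = -25$ ($Y = 5 \left(-5\right) = -25$)
$I{\left(A \right)} = 2 + A$
$Z{\left(x,B \right)} = - \frac{25}{2 + x}$
$D = \frac{1}{957}$ ($D = \frac{1}{- \frac{25}{2 - 1} + 982} = \frac{1}{- \frac{25}{1} + 982} = \frac{1}{\left(-25\right) 1 + 982} = \frac{1}{-25 + 982} = \frac{1}{957} \approx 0.0010449$)
$973 + D = 973 + \frac{1}{957} = \frac{931162}{957}$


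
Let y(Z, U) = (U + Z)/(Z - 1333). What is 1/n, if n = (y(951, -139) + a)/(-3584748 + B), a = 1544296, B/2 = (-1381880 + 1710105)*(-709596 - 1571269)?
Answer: -142989993036809/147480065 ≈ -9.6956e+5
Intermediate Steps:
B = -1497273829250 (B = 2*((-1381880 + 1710105)*(-709596 - 1571269)) = 2*(328225*(-2280865)) = 2*(-748636914625) = -1497273829250)
y(Z, U) = (U + Z)/(-1333 + Z)
n = -147480065/142989993036809 (n = ((-139 + 951)/(-1333 + 951) + 1544296)/(-3584748 - 1497273829250) = (812/(-382) + 1544296)/(-1497277413998) = (-1/382*812 + 1544296)*(-1/1497277413998) = (-406/191 + 1544296)*(-1/1497277413998) = (294960130/191)*(-1/1497277413998) = -147480065/142989993036809 ≈ -1.0314e-6)
1/n = 1/(-147480065/142989993036809) = -142989993036809/147480065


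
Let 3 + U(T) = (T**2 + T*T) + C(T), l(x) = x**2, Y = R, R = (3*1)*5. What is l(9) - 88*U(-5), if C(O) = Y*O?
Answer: 2545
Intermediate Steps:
R = 15 (R = 3*5 = 15)
Y = 15
C(O) = 15*O
U(T) = -3 + 2*T**2 + 15*T (U(T) = -3 + ((T**2 + T*T) + 15*T) = -3 + ((T**2 + T**2) + 15*T) = -3 + (2*T**2 + 15*T) = -3 + 2*T**2 + 15*T)
l(9) - 88*U(-5) = 9**2 - 88*(-3 + 2*(-5)**2 + 15*(-5)) = 81 - 88*(-3 + 2*25 - 75) = 81 - 88*(-3 + 50 - 75) = 81 - 88*(-28) = 81 + 2464 = 2545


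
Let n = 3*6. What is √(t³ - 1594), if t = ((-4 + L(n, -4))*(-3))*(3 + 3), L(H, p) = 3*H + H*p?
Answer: √62097542 ≈ 7880.2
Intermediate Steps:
n = 18
t = 396 (t = ((-4 + 18*(3 - 4))*(-3))*(3 + 3) = ((-4 + 18*(-1))*(-3))*6 = ((-4 - 18)*(-3))*6 = -22*(-3)*6 = 66*6 = 396)
√(t³ - 1594) = √(396³ - 1594) = √(62099136 - 1594) = √62097542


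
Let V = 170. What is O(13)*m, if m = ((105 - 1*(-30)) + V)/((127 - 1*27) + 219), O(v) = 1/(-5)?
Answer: -61/319 ≈ -0.19122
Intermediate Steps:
O(v) = -⅕
m = 305/319 (m = ((105 - 1*(-30)) + 170)/((127 - 1*27) + 219) = ((105 + 30) + 170)/((127 - 27) + 219) = (135 + 170)/(100 + 219) = 305/319 ≈ 0.95611)
O(13)*m = -⅕*305/319 = -61/319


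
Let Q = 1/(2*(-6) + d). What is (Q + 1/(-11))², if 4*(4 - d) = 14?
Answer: 2025/64009 ≈ 0.031636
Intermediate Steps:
d = ½ (d = 4 - ¼*14 = 4 - 7/2 = ½ ≈ 0.50000)
Q = -2/23 (Q = 1/(2*(-6) + ½) = 1/(-12 + ½) = 1/(-23/2) = -2/23 ≈ -0.086957)
(Q + 1/(-11))² = (-2/23 + 1/(-11))² = (-2/23 - 1/11)² = (-45/253)² = 2025/64009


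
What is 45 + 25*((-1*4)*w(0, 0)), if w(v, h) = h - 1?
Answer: 145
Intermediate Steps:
w(v, h) = -1 + h
45 + 25*((-1*4)*w(0, 0)) = 45 + 25*((-1*4)*(-1 + 0)) = 45 + 25*(-4*(-1)) = 45 + 25*4 = 45 + 100 = 145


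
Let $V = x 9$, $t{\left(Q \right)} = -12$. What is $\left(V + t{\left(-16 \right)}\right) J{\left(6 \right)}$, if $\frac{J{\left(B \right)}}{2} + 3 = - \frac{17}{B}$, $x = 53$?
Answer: $-5425$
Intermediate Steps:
$J{\left(B \right)} = -6 - \frac{34}{B}$ ($J{\left(B \right)} = -6 + 2 \left(- \frac{17}{B}\right) = -6 - \frac{34}{B}$)
$V = 477$ ($V = 53 \cdot 9 = 477$)
$\left(V + t{\left(-16 \right)}\right) J{\left(6 \right)} = \left(477 - 12\right) \left(-6 - \frac{34}{6}\right) = 465 \left(-6 - \frac{17}{3}\right) = 465 \left(- \frac{35}{3}\right) = -5425$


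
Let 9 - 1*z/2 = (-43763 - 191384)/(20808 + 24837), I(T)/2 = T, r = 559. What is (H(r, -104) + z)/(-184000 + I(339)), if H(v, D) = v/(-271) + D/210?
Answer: -2229251047/15873588912930 ≈ -0.00014044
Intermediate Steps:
H(v, D) = -v/271 + D/210 (H(v, D) = v*(-1/271) + D*(1/210) = -v/271 + D/210)
I(T) = 2*T
z = 1291904/45645 (z = 18 - 2*(-43763 - 191384)/(20808 + 24837) = 18 - (-470294)/45645 = 18 - 2*(-235147/45645) = 18 + 470294/45645 = 1291904/45645 ≈ 28.303)
(H(r, -104) + z)/(-184000 + I(339)) = ((-1/271*559 + (1/210)*(-104)) + 1291904/45645)/(-184000 + 2*339) = ((-559/271 - 52/105) + 1291904/45645)/(-184000 + 678) = (-72787/28455 + 1291904/45645)/(-183322) = (2229251047/86588565)*(-1/183322) = -2229251047/15873588912930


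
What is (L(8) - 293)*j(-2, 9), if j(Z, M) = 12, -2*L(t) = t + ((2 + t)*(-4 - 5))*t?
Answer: 756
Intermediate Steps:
L(t) = -t/2 - t*(-18 - 9*t)/2 (L(t) = -(t + ((2 + t)*(-4 - 5))*t)/2 = -(t + ((2 + t)*(-9))*t)/2 = -(t + (-18 - 9*t)*t)/2 = -(t + t*(-18 - 9*t))/2 = -t/2 - t*(-18 - 9*t)/2)
(L(8) - 293)*j(-2, 9) = ((½)*8*(17 + 9*8) - 293)*12 = ((½)*8*(17 + 72) - 293)*12 = ((½)*8*89 - 293)*12 = (356 - 293)*12 = 63*12 = 756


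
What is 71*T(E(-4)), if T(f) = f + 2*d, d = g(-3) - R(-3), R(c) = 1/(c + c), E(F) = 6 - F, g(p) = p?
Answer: 923/3 ≈ 307.67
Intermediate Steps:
R(c) = 1/(2*c)
d = -17/6 (d = -3 - 1/(2*(-3)) = -3 - (-1)/(2*3) = -3 - 1*(-⅙) = -3 + ⅙ = -17/6 ≈ -2.8333)
T(f) = -17/3 + f (T(f) = f + 2*(-17/6) = f - 17/3 = -17/3 + f)
71*T(E(-4)) = 71*(-17/3 + (6 - 1*(-4))) = 71*(-17/3 + (6 + 4)) = 71*(-17/3 + 10) = 71*(13/3) = 923/3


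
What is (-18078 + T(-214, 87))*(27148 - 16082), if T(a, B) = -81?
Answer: -200947494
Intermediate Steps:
(-18078 + T(-214, 87))*(27148 - 16082) = (-18078 - 81)*(27148 - 16082) = -18159*11066 = -200947494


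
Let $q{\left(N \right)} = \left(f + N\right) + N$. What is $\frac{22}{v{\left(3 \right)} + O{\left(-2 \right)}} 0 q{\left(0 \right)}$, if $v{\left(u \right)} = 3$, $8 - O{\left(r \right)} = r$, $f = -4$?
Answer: $0$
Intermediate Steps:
$O{\left(r \right)} = 8 - r$
$q{\left(N \right)} = -4 + 2 N$ ($q{\left(N \right)} = \left(-4 + N\right) + N = -4 + 2 N$)
$\frac{22}{v{\left(3 \right)} + O{\left(-2 \right)}} 0 q{\left(0 \right)} = \frac{22}{3 + \left(8 - -2\right)} 0 \left(-4 + 2 \cdot 0\right) = \frac{22}{3 + \left(8 + 2\right)} 0 \left(-4 + 0\right) = \frac{22}{3 + 10} \cdot 0 \left(-4\right) = \frac{22}{13} \cdot 0 = 0$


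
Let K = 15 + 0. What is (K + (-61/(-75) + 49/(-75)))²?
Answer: 143641/625 ≈ 229.83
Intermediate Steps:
K = 15
(K + (-61/(-75) + 49/(-75)))² = (15 + (-61/(-75) + 49/(-75)))² = (15 + (-61*(-1/75) + 49*(-1/75)))² = (15 + (61/75 - 49/75))² = (15 + 4/25)² = (379/25)² = 143641/625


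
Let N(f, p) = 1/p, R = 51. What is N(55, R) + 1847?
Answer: 94198/51 ≈ 1847.0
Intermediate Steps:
N(55, R) + 1847 = 1/51 + 1847 = 94198/51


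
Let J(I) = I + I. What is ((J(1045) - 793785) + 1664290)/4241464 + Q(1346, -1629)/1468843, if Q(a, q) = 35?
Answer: 1281853508825/6230044706152 ≈ 0.20575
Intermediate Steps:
J(I) = 2*I
((J(1045) - 793785) + 1664290)/4241464 + Q(1346, -1629)/1468843 = ((2*1045 - 793785) + 1664290)/4241464 + 35/1468843 = ((2090 - 793785) + 1664290)*(1/4241464) + 35*(1/1468843) = (-791695 + 1664290)*(1/4241464) + 35/1468843 = 872595*(1/4241464) + 35/1468843 = 872595/4241464 + 35/1468843 = 1281853508825/6230044706152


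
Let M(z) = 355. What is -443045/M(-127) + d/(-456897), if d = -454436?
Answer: -40452921317/32439687 ≈ -1247.0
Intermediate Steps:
-443045/M(-127) + d/(-456897) = -443045/355 - 454436/(-456897) = -443045*1/355 - 454436*(-1/456897) = -88609/71 + 454436/456897 = -40452921317/32439687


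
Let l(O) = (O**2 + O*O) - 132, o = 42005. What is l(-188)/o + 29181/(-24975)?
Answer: 1153523/2256075 ≈ 0.51130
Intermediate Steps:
l(O) = -132 + 2*O**2 (l(O) = (O**2 + O**2) - 132 = 2*O**2 - 132 = -132 + 2*O**2)
l(-188)/o + 29181/(-24975) = (-132 + 2*(-188)**2)/42005 + 29181/(-24975) = (-132 + 2*35344)*(1/42005) + 29181*(-1/24975) = (-132 + 70688)*(1/42005) - 9727/8325 = 70556*(1/42005) - 9727/8325 = 2276/1355 - 9727/8325 = 1153523/2256075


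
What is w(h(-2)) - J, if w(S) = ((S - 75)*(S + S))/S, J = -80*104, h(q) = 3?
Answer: 8176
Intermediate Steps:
J = -8320
w(S) = -150 + 2*S (w(S) = ((-75 + S)*(2*S))/S = (2*S*(-75 + S))/S = -150 + 2*S)
w(h(-2)) - J = (-150 + 2*3) - 1*(-8320) = (-150 + 6) + 8320 = -144 + 8320 = 8176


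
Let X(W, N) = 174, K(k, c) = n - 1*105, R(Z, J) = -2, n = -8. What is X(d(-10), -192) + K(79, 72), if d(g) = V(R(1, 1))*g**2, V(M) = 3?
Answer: 61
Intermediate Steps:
K(k, c) = -113 (K(k, c) = -8 - 1*105 = -8 - 105 = -113)
d(g) = 3*g**2
X(d(-10), -192) + K(79, 72) = 174 - 113 = 61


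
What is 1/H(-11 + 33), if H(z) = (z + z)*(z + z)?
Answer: 1/1936 ≈ 0.00051653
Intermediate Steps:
H(z) = 4*z**2 (H(z) = (2*z)*(2*z) = 4*z**2)
1/H(-11 + 33) = 1/(4*(-11 + 33)**2) = 1/(4*22**2) = 1/(4*484) = 1/1936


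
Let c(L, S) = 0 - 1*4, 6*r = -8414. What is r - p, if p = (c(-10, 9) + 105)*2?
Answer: -4813/3 ≈ -1604.3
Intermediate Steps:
r = -4207/3 (r = (⅙)*(-8414) = -4207/3 ≈ -1402.3)
c(L, S) = -4 (c(L, S) = 0 - 4 = -4)
p = 202 (p = (-4 + 105)*2 = 101*2 = 202)
r - p = -4207/3 - 1*202 = -4207/3 - 202 = -4813/3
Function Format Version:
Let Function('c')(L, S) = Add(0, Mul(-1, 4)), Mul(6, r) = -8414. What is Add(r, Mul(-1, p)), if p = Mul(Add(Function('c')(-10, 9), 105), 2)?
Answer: Rational(-4813, 3) ≈ -1604.3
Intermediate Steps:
r = Rational(-4207, 3) (r = Mul(Rational(1, 6), -8414) = Rational(-4207, 3) ≈ -1402.3)
Function('c')(L, S) = -4 (Function('c')(L, S) = Add(0, -4) = -4)
p = 202 (p = Mul(Add(-4, 105), 2) = Mul(101, 2) = 202)
Add(r, Mul(-1, p)) = Add(Rational(-4207, 3), Mul(-1, 202)) = Add(Rational(-4207, 3), -202) = Rational(-4813, 3)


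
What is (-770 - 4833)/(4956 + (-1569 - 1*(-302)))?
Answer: -5603/3689 ≈ -1.5188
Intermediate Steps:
(-770 - 4833)/(4956 + (-1569 - 1*(-302))) = -5603/(4956 + (-1569 + 302)) = -5603/(4956 - 1267) = -5603/3689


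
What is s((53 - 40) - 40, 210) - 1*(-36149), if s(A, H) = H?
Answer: 36359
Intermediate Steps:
s((53 - 40) - 40, 210) - 1*(-36149) = 210 - 1*(-36149) = 210 + 36149 = 36359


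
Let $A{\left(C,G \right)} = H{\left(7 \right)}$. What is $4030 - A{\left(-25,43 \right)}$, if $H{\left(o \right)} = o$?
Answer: $4023$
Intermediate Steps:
$A{\left(C,G \right)} = 7$
$4030 - A{\left(-25,43 \right)} = 4030 - 7 = 4023$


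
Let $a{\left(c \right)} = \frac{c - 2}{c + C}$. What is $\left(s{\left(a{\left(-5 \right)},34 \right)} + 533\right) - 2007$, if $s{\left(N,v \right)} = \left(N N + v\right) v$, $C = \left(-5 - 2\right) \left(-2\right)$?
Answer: $- \frac{24092}{81} \approx -297.43$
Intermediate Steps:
$C = 14$ ($C = \left(-7\right) \left(-2\right) = 14$)
$a{\left(c \right)} = \frac{-2 + c}{14 + c}$ ($a{\left(c \right)} = \frac{c - 2}{c + 14} = \frac{-2 + c}{14 + c}$)
$s{\left(N,v \right)} = v \left(v + N^{2}\right)$ ($s{\left(N,v \right)} = \left(N^{2} + v\right) v = \left(v + N^{2}\right) v = v \left(v + N^{2}\right)$)
$\left(s{\left(a{\left(-5 \right)},34 \right)} + 533\right) - 2007 = \left(34 \left(34 + \left(\frac{-2 - 5}{14 - 5}\right)^{2}\right) + 533\right) - 2007 = \left(34 \left(34 + \left(\frac{1}{9} \left(-7\right)\right)^{2}\right) + 533\right) - 2007 = \left(34 \left(34 + \left(- \frac{7}{9}\right)^{2}\right) + 533\right) - 2007 = \left(34 \left(34 + \frac{49}{81}\right) + 533\right) - 2007 = \left(34 \cdot \frac{2803}{81} + 533\right) - 2007 = \left(\frac{95302}{81} + 533\right) - 2007 = \frac{138475}{81} - 2007 = - \frac{24092}{81}$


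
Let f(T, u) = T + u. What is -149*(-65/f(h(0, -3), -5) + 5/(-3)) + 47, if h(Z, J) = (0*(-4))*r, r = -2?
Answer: -4925/3 ≈ -1641.7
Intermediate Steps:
h(Z, J) = 0 (h(Z, J) = (0*(-4))*(-2) = 0*(-2) = 0)
-149*(-65/f(h(0, -3), -5) + 5/(-3)) + 47 = -149*(-65/(0 - 5) + 5/(-3)) + 47 = -149*(-65/(-5) + 5*(-⅓)) + 47 = -149*(-65*(-⅕) - 5/3) + 47 = -149*(13 - 5/3) + 47 = -149*34/3 + 47 = -5066/3 + 47 = -4925/3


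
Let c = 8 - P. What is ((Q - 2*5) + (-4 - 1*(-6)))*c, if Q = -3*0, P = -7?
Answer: -120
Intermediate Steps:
Q = 0
c = 15 (c = 8 - 1*(-7) = 8 + 7 = 15)
((Q - 2*5) + (-4 - 1*(-6)))*c = ((0 - 2*5) + (-4 - 1*(-6)))*15 = ((0 - 10) + (-4 + 6))*15 = (-10 + 2)*15 = -8*15 = -120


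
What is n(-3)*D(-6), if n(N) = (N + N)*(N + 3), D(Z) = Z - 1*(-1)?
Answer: 0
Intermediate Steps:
D(Z) = 1 + Z (D(Z) = Z + 1 = 1 + Z)
n(N) = 2*N*(3 + N) (n(N) = (2*N)*(3 + N) = 2*N*(3 + N))
n(-3)*D(-6) = (2*(-3)*(3 - 3))*(1 - 6) = (2*(-3)*0)*(-5) = 0*(-5) = 0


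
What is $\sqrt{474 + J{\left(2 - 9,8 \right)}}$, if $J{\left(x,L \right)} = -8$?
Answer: $\sqrt{466} \approx 21.587$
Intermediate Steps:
$\sqrt{474 + J{\left(2 - 9,8 \right)}} = \sqrt{474 - 8} = \sqrt{466}$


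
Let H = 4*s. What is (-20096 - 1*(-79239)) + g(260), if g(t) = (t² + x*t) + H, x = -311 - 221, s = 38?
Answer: -11425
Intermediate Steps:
x = -532
H = 152 (H = 4*38 = 152)
g(t) = 152 + t² - 532*t (g(t) = (t² - 532*t) + 152 = 152 + t² - 532*t)
(-20096 - 1*(-79239)) + g(260) = (-20096 - 1*(-79239)) + (152 + 260² - 532*260) = (-20096 + 79239) + (152 + 67600 - 138320) = 59143 - 70568 = -11425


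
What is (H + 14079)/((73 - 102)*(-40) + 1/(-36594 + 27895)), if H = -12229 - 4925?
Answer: -8916475/3363613 ≈ -2.6509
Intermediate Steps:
H = -17154
(H + 14079)/((73 - 102)*(-40) + 1/(-36594 + 27895)) = (-17154 + 14079)/((73 - 102)*(-40) + 1/(-36594 + 27895)) = -3075/(-29*(-40) + 1/(-8699)) = -3075/(1160 - 1/8699) = -3075/10090839/8699 = -3075*8699/10090839 = -8916475/3363613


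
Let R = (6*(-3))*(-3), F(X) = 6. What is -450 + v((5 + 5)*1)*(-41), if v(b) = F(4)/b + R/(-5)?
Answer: -159/5 ≈ -31.800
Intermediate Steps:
R = 54 (R = -18*(-3) = 54)
v(b) = -54/5 + 6/b (v(b) = 6/b + 54/(-5) = 6/b + 54*(-⅕) = 6/b - 54/5 = -54/5 + 6/b)
-450 + v((5 + 5)*1)*(-41) = -450 + (-54/5 + 6/(((5 + 5)*1)))*(-41) = -450 + (-54/5 + 6/((10*1)))*(-41) = -450 + (-54/5 + 6/10)*(-41) = -450 + (-54/5 + 6*(⅒))*(-41) = -450 + (-54/5 + ⅗)*(-41) = -450 - 51/5*(-41) = -450 + 2091/5 = -159/5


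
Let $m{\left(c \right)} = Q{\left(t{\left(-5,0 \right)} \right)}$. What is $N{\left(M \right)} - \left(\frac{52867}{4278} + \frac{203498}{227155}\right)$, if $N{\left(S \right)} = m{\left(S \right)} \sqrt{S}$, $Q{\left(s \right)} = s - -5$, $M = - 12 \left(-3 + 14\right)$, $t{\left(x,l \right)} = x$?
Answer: $- \frac{12879567829}{971769090} \approx -13.254$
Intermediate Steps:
$M = -132$ ($M = \left(-12\right) 11 = -132$)
$Q{\left(s \right)} = 5 + s$ ($Q{\left(s \right)} = s + 5 = 5 + s$)
$m{\left(c \right)} = 0$ ($m{\left(c \right)} = 5 - 5 = 0$)
$N{\left(S \right)} = 0$ ($N{\left(S \right)} = 0 \sqrt{S} = 0$)
$N{\left(M \right)} - \left(\frac{52867}{4278} + \frac{203498}{227155}\right) = 0 - \left(\frac{52867}{4278} + \frac{203498}{227155}\right) = 0 - \frac{12879567829}{971769090} = - \frac{12879567829}{971769090}$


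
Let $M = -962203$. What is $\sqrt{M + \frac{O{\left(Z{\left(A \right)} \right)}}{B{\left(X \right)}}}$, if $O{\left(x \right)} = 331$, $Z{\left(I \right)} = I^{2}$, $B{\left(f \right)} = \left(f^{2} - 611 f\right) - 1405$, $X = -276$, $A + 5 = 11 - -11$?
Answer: $\frac{i \sqrt{57007609932203030}}{243407} \approx 980.92 i$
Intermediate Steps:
$A = 17$ ($A = -5 + \left(11 - -11\right) = -5 + \left(11 + 11\right) = -5 + 22 = 17$)
$B{\left(f \right)} = -1405 + f^{2} - 611 f$
$\sqrt{M + \frac{O{\left(Z{\left(A \right)} \right)}}{B{\left(X \right)}}} = \sqrt{-962203 + \frac{331}{-1405 + \left(-276\right)^{2} - -168636}} = \sqrt{-962203 + \frac{331}{-1405 + 76176 + 168636}} = \sqrt{-962203 + \frac{331}{243407}} = \sqrt{- \frac{234206945290}{243407}} = \frac{i \sqrt{57007609932203030}}{243407}$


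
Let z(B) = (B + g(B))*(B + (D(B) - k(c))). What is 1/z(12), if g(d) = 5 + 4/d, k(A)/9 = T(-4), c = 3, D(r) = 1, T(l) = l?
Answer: 3/2548 ≈ 0.0011774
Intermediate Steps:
k(A) = -36 (k(A) = 9*(-4) = -36)
z(B) = (37 + B)*(5 + B + 4/B) (z(B) = (B + (5 + 4/B))*(B + (1 - 1*(-36))) = (5 + B + 4/B)*(B + (1 + 36)) = (5 + B + 4/B)*(B + 37) = (5 + B + 4/B)*(37 + B) = (37 + B)*(5 + B + 4/B))
1/z(12) = 1/(189 + 12**2 + 42*12 + 148/12) = 1/(189 + 144 + 504 + 148*(1/12)) = 1/(189 + 144 + 504 + 37/3) = 1/(2548/3) = 3/2548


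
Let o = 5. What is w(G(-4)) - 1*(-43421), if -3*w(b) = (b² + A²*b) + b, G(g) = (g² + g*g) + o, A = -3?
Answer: 128524/3 ≈ 42841.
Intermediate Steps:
G(g) = 5 + 2*g² (G(g) = (g² + g*g) + 5 = (g² + g²) + 5 = 2*g² + 5 = 5 + 2*g²)
w(b) = -10*b/3 - b²/3 (w(b) = -((b² + (-3)²*b) + b)/3 = -((b² + 9*b) + b)/3 = -(b² + 10*b)/3 = -10*b/3 - b²/3)
w(G(-4)) - 1*(-43421) = -(5 + 2*(-4)²)*(10 + (5 + 2*(-4)²))/3 - 1*(-43421) = -(5 + 2*16)*(10 + (5 + 2*16))/3 + 43421 = -(5 + 32)*(10 + (5 + 32))/3 + 43421 = -⅓*37*(10 + 37) + 43421 = -⅓*37*47 + 43421 = -1739/3 + 43421 = 128524/3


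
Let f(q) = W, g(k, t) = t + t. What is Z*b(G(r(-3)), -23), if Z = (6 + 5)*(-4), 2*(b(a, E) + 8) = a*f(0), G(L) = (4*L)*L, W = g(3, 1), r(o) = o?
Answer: -1232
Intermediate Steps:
g(k, t) = 2*t
W = 2 (W = 2*1 = 2)
f(q) = 2
G(L) = 4*L²
b(a, E) = -8 + a (b(a, E) = -8 + (a*2)/2 = -8 + (2*a)/2 = -8 + a)
Z = -44 (Z = 11*(-4) = -44)
Z*b(G(r(-3)), -23) = -44*(-8 + 4*(-3)²) = -44*(-8 + 4*9) = -44*(-8 + 36) = -44*28 = -1232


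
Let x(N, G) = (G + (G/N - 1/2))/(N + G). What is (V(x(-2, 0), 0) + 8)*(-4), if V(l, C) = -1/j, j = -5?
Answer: -164/5 ≈ -32.800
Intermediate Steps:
x(N, G) = (-1/2 + G + G/N)/(G + N) (x(N, G) = (G + (G/N - 1*1/2))/(G + N) = (G + (G/N - 1/2))/(G + N) = (G + (-1/2 + G/N))/(G + N) = (-1/2 + G + G/N)/(G + N))
V(l, C) = 1/5 (V(l, C) = -1/(-5) = -1*(-1/5) = 1/5)
(V(x(-2, 0), 0) + 8)*(-4) = (1/5 + 8)*(-4) = (41/5)*(-4) = -164/5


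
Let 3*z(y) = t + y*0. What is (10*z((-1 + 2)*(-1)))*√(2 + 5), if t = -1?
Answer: -10*√7/3 ≈ -8.8192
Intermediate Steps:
z(y) = -⅓ (z(y) = (-1 + y*0)/3 = (-1 + 0)/3 = (⅓)*(-1) = -⅓)
(10*z((-1 + 2)*(-1)))*√(2 + 5) = (10*(-⅓))*√(2 + 5) = -10*√7/3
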